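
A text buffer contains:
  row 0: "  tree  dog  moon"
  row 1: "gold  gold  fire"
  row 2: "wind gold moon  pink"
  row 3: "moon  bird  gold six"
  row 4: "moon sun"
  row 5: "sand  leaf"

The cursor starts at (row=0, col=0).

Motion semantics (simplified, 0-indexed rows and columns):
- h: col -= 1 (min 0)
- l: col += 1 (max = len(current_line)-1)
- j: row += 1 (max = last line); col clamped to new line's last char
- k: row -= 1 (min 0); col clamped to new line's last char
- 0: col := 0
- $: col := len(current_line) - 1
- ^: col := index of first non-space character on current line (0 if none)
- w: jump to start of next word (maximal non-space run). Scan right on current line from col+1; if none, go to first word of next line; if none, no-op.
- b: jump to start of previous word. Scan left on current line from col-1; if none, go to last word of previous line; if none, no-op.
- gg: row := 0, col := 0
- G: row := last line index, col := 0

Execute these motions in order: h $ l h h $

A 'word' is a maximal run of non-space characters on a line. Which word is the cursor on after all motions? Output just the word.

After 1 (h): row=0 col=0 char='_'
After 2 ($): row=0 col=16 char='n'
After 3 (l): row=0 col=16 char='n'
After 4 (h): row=0 col=15 char='o'
After 5 (h): row=0 col=14 char='o'
After 6 ($): row=0 col=16 char='n'

Answer: moon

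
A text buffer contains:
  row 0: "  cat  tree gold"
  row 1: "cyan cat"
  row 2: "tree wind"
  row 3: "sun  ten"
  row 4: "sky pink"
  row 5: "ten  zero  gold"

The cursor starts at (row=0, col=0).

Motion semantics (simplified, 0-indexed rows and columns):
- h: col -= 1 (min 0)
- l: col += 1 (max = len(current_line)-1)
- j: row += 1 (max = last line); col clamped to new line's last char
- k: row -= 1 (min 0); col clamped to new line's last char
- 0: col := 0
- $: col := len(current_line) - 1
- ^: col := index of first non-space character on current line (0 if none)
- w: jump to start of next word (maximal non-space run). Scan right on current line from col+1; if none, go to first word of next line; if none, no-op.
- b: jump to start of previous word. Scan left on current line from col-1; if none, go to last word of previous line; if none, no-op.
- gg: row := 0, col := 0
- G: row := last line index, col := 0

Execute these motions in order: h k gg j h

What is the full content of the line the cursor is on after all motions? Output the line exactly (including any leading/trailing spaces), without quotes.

After 1 (h): row=0 col=0 char='_'
After 2 (k): row=0 col=0 char='_'
After 3 (gg): row=0 col=0 char='_'
After 4 (j): row=1 col=0 char='c'
After 5 (h): row=1 col=0 char='c'

Answer: cyan cat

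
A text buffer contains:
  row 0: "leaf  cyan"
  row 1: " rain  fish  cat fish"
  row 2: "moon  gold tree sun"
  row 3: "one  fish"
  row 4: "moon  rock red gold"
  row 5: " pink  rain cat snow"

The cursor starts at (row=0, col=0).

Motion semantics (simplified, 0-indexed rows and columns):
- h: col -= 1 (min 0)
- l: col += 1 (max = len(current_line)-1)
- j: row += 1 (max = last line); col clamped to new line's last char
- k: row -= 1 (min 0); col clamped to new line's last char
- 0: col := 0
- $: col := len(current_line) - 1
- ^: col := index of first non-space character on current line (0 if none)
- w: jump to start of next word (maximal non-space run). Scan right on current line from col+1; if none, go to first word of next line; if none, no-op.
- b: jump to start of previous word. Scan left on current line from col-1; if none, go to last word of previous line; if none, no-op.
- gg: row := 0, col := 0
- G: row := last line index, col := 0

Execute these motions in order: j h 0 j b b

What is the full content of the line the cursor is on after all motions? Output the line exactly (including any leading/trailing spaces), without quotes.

After 1 (j): row=1 col=0 char='_'
After 2 (h): row=1 col=0 char='_'
After 3 (0): row=1 col=0 char='_'
After 4 (j): row=2 col=0 char='m'
After 5 (b): row=1 col=17 char='f'
After 6 (b): row=1 col=13 char='c'

Answer:  rain  fish  cat fish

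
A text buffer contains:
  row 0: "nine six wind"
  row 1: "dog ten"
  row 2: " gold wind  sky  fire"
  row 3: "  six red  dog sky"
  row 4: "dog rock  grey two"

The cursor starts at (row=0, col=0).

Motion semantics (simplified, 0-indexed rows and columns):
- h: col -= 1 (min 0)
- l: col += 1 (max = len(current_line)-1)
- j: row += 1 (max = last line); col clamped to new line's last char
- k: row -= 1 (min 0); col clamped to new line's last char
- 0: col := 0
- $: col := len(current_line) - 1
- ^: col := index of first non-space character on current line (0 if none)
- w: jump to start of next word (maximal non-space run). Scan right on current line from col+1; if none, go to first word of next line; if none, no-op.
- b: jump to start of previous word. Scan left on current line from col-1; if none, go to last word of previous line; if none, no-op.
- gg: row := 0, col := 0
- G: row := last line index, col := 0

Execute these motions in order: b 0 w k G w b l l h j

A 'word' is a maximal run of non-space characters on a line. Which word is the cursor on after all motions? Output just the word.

Answer: dog

Derivation:
After 1 (b): row=0 col=0 char='n'
After 2 (0): row=0 col=0 char='n'
After 3 (w): row=0 col=5 char='s'
After 4 (k): row=0 col=5 char='s'
After 5 (G): row=4 col=0 char='d'
After 6 (w): row=4 col=4 char='r'
After 7 (b): row=4 col=0 char='d'
After 8 (l): row=4 col=1 char='o'
After 9 (l): row=4 col=2 char='g'
After 10 (h): row=4 col=1 char='o'
After 11 (j): row=4 col=1 char='o'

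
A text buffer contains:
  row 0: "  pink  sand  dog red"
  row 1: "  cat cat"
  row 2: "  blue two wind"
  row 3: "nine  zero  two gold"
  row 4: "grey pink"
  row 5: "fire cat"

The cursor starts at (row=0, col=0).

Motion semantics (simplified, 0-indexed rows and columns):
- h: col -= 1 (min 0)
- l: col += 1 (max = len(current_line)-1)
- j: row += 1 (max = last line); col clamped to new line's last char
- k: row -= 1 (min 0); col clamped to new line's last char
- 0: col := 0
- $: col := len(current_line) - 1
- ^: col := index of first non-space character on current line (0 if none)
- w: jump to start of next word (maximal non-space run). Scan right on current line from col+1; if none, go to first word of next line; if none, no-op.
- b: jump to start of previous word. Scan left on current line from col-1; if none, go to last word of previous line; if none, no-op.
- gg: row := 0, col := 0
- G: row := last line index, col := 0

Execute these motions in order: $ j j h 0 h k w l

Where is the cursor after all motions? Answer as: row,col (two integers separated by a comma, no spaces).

After 1 ($): row=0 col=20 char='d'
After 2 (j): row=1 col=8 char='t'
After 3 (j): row=2 col=8 char='w'
After 4 (h): row=2 col=7 char='t'
After 5 (0): row=2 col=0 char='_'
After 6 (h): row=2 col=0 char='_'
After 7 (k): row=1 col=0 char='_'
After 8 (w): row=1 col=2 char='c'
After 9 (l): row=1 col=3 char='a'

Answer: 1,3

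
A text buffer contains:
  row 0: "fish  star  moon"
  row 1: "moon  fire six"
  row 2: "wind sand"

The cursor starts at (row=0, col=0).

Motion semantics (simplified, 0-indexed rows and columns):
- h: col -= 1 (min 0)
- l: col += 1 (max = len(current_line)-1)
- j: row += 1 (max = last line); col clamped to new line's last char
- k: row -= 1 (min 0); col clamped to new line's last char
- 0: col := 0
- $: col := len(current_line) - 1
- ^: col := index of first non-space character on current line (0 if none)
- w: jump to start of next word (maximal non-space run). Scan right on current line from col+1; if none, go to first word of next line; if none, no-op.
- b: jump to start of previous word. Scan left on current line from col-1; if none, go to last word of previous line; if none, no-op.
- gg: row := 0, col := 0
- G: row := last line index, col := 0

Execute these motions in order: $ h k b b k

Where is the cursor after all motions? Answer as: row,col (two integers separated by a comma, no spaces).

Answer: 0,6

Derivation:
After 1 ($): row=0 col=15 char='n'
After 2 (h): row=0 col=14 char='o'
After 3 (k): row=0 col=14 char='o'
After 4 (b): row=0 col=12 char='m'
After 5 (b): row=0 col=6 char='s'
After 6 (k): row=0 col=6 char='s'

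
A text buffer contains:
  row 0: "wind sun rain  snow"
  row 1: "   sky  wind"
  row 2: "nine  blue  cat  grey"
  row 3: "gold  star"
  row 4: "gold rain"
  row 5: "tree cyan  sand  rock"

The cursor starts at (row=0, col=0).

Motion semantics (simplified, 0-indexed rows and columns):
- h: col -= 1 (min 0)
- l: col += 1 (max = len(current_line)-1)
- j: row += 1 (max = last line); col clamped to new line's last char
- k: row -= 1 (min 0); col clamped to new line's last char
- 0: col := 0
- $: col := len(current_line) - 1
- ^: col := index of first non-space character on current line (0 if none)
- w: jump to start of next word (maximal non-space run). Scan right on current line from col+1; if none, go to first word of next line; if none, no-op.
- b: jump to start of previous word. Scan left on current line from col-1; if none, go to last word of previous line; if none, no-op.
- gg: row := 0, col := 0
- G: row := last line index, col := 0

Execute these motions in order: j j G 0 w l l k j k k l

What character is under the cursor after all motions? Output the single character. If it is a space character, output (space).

Answer: a

Derivation:
After 1 (j): row=1 col=0 char='_'
After 2 (j): row=2 col=0 char='n'
After 3 (G): row=5 col=0 char='t'
After 4 (0): row=5 col=0 char='t'
After 5 (w): row=5 col=5 char='c'
After 6 (l): row=5 col=6 char='y'
After 7 (l): row=5 col=7 char='a'
After 8 (k): row=4 col=7 char='i'
After 9 (j): row=5 col=7 char='a'
After 10 (k): row=4 col=7 char='i'
After 11 (k): row=3 col=7 char='t'
After 12 (l): row=3 col=8 char='a'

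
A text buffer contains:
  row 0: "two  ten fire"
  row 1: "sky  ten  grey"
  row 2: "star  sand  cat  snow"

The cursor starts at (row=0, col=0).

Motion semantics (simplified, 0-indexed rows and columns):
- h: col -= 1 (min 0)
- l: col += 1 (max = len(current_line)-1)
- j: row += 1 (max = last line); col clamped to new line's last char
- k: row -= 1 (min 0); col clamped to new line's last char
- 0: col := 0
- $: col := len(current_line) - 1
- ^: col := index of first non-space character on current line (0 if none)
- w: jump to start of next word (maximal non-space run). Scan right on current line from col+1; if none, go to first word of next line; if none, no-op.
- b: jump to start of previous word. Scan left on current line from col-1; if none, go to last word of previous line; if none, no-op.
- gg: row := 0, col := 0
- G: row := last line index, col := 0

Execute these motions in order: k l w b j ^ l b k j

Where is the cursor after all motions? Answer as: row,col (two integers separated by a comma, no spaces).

After 1 (k): row=0 col=0 char='t'
After 2 (l): row=0 col=1 char='w'
After 3 (w): row=0 col=5 char='t'
After 4 (b): row=0 col=0 char='t'
After 5 (j): row=1 col=0 char='s'
After 6 (^): row=1 col=0 char='s'
After 7 (l): row=1 col=1 char='k'
After 8 (b): row=1 col=0 char='s'
After 9 (k): row=0 col=0 char='t'
After 10 (j): row=1 col=0 char='s'

Answer: 1,0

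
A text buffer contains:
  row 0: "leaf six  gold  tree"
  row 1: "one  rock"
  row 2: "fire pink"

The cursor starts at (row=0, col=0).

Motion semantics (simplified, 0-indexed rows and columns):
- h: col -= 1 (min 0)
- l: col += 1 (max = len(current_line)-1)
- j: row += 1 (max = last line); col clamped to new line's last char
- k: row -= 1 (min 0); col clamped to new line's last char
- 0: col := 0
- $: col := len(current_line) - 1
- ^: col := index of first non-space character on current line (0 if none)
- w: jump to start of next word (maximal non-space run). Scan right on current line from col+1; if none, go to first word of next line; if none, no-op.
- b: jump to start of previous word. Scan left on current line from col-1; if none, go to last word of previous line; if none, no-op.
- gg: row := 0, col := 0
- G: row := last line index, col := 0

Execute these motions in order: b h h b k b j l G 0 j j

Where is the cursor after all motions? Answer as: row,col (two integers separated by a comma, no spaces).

Answer: 2,0

Derivation:
After 1 (b): row=0 col=0 char='l'
After 2 (h): row=0 col=0 char='l'
After 3 (h): row=0 col=0 char='l'
After 4 (b): row=0 col=0 char='l'
After 5 (k): row=0 col=0 char='l'
After 6 (b): row=0 col=0 char='l'
After 7 (j): row=1 col=0 char='o'
After 8 (l): row=1 col=1 char='n'
After 9 (G): row=2 col=0 char='f'
After 10 (0): row=2 col=0 char='f'
After 11 (j): row=2 col=0 char='f'
After 12 (j): row=2 col=0 char='f'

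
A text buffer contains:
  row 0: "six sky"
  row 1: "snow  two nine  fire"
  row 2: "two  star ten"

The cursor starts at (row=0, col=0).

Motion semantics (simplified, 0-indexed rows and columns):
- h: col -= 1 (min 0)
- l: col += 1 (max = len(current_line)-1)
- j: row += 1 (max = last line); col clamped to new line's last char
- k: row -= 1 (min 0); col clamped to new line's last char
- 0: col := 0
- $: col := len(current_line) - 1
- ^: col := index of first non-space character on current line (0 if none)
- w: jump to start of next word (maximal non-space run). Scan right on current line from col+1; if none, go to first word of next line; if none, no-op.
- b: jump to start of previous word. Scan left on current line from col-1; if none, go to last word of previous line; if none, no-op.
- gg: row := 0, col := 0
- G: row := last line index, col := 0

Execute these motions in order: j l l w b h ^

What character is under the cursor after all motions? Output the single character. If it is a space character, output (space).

Answer: s

Derivation:
After 1 (j): row=1 col=0 char='s'
After 2 (l): row=1 col=1 char='n'
After 3 (l): row=1 col=2 char='o'
After 4 (w): row=1 col=6 char='t'
After 5 (b): row=1 col=0 char='s'
After 6 (h): row=1 col=0 char='s'
After 7 (^): row=1 col=0 char='s'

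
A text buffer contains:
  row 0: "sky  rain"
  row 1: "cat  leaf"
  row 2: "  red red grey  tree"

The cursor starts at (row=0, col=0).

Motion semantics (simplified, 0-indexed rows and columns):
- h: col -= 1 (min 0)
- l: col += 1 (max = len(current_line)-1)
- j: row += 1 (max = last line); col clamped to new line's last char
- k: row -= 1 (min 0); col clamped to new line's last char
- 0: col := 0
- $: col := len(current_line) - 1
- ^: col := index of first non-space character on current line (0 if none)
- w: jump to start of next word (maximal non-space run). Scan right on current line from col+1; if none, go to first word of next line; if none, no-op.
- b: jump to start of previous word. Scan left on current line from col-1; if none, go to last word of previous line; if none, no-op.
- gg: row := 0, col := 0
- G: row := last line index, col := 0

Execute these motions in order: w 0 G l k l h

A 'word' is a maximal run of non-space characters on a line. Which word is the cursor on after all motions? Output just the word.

Answer: cat

Derivation:
After 1 (w): row=0 col=5 char='r'
After 2 (0): row=0 col=0 char='s'
After 3 (G): row=2 col=0 char='_'
After 4 (l): row=2 col=1 char='_'
After 5 (k): row=1 col=1 char='a'
After 6 (l): row=1 col=2 char='t'
After 7 (h): row=1 col=1 char='a'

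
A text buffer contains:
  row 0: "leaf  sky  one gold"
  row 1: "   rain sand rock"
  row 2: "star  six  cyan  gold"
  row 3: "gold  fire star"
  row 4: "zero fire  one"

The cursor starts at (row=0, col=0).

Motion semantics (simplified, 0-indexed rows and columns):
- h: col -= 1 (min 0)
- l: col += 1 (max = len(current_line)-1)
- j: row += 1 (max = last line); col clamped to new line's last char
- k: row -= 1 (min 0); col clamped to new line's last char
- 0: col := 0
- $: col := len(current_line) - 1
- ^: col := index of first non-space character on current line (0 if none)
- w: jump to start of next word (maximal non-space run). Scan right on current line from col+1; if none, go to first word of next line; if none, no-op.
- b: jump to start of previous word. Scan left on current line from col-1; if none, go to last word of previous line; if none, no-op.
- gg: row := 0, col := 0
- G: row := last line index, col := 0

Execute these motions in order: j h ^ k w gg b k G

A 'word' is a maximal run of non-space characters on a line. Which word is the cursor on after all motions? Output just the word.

After 1 (j): row=1 col=0 char='_'
After 2 (h): row=1 col=0 char='_'
After 3 (^): row=1 col=3 char='r'
After 4 (k): row=0 col=3 char='f'
After 5 (w): row=0 col=6 char='s'
After 6 (gg): row=0 col=0 char='l'
After 7 (b): row=0 col=0 char='l'
After 8 (k): row=0 col=0 char='l'
After 9 (G): row=4 col=0 char='z'

Answer: zero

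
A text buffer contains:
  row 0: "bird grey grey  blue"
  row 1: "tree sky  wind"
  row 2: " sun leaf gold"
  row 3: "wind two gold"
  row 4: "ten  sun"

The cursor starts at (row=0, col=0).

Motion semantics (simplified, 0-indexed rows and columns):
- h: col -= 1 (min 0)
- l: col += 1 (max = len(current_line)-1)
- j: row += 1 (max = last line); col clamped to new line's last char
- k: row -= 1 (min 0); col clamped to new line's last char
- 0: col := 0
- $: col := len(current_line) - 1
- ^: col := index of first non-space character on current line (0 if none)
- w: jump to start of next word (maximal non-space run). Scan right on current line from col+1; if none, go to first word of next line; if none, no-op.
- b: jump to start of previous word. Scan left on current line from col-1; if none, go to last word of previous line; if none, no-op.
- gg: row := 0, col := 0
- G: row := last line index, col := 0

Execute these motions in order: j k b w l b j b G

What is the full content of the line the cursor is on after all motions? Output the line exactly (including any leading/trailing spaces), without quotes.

Answer: ten  sun

Derivation:
After 1 (j): row=1 col=0 char='t'
After 2 (k): row=0 col=0 char='b'
After 3 (b): row=0 col=0 char='b'
After 4 (w): row=0 col=5 char='g'
After 5 (l): row=0 col=6 char='r'
After 6 (b): row=0 col=5 char='g'
After 7 (j): row=1 col=5 char='s'
After 8 (b): row=1 col=0 char='t'
After 9 (G): row=4 col=0 char='t'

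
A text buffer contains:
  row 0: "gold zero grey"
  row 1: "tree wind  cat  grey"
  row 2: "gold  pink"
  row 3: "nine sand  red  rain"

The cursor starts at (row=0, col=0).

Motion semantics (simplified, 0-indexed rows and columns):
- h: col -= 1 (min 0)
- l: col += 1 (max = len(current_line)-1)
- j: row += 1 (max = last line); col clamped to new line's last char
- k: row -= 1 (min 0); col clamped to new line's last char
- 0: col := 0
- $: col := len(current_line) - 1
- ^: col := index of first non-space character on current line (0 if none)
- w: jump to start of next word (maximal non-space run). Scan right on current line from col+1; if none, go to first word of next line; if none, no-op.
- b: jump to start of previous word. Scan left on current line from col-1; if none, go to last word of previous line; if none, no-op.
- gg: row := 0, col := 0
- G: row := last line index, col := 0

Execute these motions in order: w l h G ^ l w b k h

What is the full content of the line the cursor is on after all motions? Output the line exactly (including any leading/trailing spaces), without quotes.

Answer: gold  pink

Derivation:
After 1 (w): row=0 col=5 char='z'
After 2 (l): row=0 col=6 char='e'
After 3 (h): row=0 col=5 char='z'
After 4 (G): row=3 col=0 char='n'
After 5 (^): row=3 col=0 char='n'
After 6 (l): row=3 col=1 char='i'
After 7 (w): row=3 col=5 char='s'
After 8 (b): row=3 col=0 char='n'
After 9 (k): row=2 col=0 char='g'
After 10 (h): row=2 col=0 char='g'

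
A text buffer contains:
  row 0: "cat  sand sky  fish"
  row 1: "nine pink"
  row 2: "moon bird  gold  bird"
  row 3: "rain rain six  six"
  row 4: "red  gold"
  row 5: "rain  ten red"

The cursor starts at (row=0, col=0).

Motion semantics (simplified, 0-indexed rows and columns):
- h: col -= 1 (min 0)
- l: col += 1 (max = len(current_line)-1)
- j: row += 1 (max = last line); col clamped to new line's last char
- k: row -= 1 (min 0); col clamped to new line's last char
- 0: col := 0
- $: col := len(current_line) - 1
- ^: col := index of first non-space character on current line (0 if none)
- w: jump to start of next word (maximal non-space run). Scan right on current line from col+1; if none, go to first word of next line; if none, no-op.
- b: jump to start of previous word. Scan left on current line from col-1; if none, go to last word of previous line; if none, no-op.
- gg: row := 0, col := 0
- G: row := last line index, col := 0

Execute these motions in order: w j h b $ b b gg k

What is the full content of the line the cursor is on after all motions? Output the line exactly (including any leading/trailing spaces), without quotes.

Answer: cat  sand sky  fish

Derivation:
After 1 (w): row=0 col=5 char='s'
After 2 (j): row=1 col=5 char='p'
After 3 (h): row=1 col=4 char='_'
After 4 (b): row=1 col=0 char='n'
After 5 ($): row=1 col=8 char='k'
After 6 (b): row=1 col=5 char='p'
After 7 (b): row=1 col=0 char='n'
After 8 (gg): row=0 col=0 char='c'
After 9 (k): row=0 col=0 char='c'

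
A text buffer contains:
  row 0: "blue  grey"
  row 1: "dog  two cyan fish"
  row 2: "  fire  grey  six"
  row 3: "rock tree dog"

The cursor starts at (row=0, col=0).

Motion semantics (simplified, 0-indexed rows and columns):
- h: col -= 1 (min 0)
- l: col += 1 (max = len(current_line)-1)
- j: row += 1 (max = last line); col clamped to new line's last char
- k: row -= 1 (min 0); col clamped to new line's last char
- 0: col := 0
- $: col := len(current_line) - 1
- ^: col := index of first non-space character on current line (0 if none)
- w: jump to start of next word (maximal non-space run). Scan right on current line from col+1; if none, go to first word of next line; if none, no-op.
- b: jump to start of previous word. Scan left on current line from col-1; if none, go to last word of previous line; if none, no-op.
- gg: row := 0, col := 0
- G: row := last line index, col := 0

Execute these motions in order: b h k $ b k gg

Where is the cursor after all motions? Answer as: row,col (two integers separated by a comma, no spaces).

Answer: 0,0

Derivation:
After 1 (b): row=0 col=0 char='b'
After 2 (h): row=0 col=0 char='b'
After 3 (k): row=0 col=0 char='b'
After 4 ($): row=0 col=9 char='y'
After 5 (b): row=0 col=6 char='g'
After 6 (k): row=0 col=6 char='g'
After 7 (gg): row=0 col=0 char='b'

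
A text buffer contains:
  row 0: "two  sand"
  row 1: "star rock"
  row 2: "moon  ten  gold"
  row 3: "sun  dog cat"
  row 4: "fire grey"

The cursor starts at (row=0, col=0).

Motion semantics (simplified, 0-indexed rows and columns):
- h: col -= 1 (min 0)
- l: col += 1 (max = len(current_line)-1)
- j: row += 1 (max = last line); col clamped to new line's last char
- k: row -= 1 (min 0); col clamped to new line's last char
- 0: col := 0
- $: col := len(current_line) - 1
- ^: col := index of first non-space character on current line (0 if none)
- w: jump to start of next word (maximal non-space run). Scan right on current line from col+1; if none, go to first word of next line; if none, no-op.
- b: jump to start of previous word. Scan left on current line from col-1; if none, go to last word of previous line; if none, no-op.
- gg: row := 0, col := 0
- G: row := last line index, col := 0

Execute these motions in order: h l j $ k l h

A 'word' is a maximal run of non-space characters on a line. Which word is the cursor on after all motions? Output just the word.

Answer: sand

Derivation:
After 1 (h): row=0 col=0 char='t'
After 2 (l): row=0 col=1 char='w'
After 3 (j): row=1 col=1 char='t'
After 4 ($): row=1 col=8 char='k'
After 5 (k): row=0 col=8 char='d'
After 6 (l): row=0 col=8 char='d'
After 7 (h): row=0 col=7 char='n'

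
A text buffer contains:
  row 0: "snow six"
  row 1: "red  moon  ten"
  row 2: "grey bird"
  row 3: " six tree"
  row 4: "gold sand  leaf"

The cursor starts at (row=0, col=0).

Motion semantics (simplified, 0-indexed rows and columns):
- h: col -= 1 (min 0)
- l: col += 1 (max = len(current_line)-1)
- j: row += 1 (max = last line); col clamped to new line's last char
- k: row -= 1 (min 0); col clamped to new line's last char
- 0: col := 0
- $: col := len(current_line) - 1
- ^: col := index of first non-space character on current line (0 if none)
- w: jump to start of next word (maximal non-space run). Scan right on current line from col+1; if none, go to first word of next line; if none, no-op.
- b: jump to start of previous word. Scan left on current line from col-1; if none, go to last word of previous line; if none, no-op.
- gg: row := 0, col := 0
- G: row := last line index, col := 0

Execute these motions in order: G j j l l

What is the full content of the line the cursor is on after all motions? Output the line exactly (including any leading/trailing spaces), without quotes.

After 1 (G): row=4 col=0 char='g'
After 2 (j): row=4 col=0 char='g'
After 3 (j): row=4 col=0 char='g'
After 4 (l): row=4 col=1 char='o'
After 5 (l): row=4 col=2 char='l'

Answer: gold sand  leaf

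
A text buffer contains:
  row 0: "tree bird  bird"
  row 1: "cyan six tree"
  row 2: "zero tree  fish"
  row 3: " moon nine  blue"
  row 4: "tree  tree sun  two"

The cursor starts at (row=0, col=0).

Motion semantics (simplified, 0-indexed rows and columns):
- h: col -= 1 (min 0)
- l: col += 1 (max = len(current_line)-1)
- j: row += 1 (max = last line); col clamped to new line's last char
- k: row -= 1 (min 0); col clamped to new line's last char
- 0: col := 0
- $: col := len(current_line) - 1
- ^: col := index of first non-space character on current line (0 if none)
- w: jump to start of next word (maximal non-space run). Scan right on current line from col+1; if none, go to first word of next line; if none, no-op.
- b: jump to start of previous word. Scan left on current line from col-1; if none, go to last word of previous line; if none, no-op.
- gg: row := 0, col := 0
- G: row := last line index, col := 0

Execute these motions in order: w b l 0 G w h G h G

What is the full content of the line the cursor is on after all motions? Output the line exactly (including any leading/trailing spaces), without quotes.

After 1 (w): row=0 col=5 char='b'
After 2 (b): row=0 col=0 char='t'
After 3 (l): row=0 col=1 char='r'
After 4 (0): row=0 col=0 char='t'
After 5 (G): row=4 col=0 char='t'
After 6 (w): row=4 col=6 char='t'
After 7 (h): row=4 col=5 char='_'
After 8 (G): row=4 col=0 char='t'
After 9 (h): row=4 col=0 char='t'
After 10 (G): row=4 col=0 char='t'

Answer: tree  tree sun  two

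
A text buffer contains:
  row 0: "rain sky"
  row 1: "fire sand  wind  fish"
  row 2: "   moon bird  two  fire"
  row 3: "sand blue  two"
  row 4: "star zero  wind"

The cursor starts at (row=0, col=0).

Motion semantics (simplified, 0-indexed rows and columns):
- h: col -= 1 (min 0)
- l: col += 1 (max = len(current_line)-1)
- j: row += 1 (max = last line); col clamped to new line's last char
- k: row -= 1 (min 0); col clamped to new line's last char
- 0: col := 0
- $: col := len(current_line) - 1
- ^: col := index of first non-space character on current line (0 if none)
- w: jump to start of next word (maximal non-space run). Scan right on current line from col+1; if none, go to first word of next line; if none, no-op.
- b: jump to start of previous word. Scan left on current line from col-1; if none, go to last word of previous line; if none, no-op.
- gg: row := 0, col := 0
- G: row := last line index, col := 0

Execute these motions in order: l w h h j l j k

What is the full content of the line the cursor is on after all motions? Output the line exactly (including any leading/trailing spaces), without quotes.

After 1 (l): row=0 col=1 char='a'
After 2 (w): row=0 col=5 char='s'
After 3 (h): row=0 col=4 char='_'
After 4 (h): row=0 col=3 char='n'
After 5 (j): row=1 col=3 char='e'
After 6 (l): row=1 col=4 char='_'
After 7 (j): row=2 col=4 char='o'
After 8 (k): row=1 col=4 char='_'

Answer: fire sand  wind  fish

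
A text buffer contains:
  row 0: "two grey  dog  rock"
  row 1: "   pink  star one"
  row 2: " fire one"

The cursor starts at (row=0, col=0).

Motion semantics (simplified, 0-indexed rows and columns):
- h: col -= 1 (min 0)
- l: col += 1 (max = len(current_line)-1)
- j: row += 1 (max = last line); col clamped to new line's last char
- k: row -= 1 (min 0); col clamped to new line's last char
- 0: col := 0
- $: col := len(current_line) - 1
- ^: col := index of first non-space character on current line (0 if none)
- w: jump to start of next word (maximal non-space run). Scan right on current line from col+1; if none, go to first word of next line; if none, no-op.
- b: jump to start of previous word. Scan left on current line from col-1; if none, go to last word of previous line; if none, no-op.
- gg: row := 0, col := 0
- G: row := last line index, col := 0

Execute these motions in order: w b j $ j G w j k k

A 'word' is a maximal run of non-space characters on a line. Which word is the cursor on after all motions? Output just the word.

Answer: two

Derivation:
After 1 (w): row=0 col=4 char='g'
After 2 (b): row=0 col=0 char='t'
After 3 (j): row=1 col=0 char='_'
After 4 ($): row=1 col=16 char='e'
After 5 (j): row=2 col=8 char='e'
After 6 (G): row=2 col=0 char='_'
After 7 (w): row=2 col=1 char='f'
After 8 (j): row=2 col=1 char='f'
After 9 (k): row=1 col=1 char='_'
After 10 (k): row=0 col=1 char='w'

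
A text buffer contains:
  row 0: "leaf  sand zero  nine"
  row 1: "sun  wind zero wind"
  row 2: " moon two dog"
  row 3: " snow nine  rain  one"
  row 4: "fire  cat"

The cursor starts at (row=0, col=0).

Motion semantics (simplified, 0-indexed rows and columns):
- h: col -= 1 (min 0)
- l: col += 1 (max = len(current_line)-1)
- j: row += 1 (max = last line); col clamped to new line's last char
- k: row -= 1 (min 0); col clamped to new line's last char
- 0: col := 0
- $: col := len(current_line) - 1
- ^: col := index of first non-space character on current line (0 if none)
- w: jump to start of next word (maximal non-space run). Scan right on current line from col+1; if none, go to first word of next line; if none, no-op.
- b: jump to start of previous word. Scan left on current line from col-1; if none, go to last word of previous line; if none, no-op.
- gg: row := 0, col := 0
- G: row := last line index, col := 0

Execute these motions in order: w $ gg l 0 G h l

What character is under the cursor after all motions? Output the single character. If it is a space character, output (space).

Answer: i

Derivation:
After 1 (w): row=0 col=6 char='s'
After 2 ($): row=0 col=20 char='e'
After 3 (gg): row=0 col=0 char='l'
After 4 (l): row=0 col=1 char='e'
After 5 (0): row=0 col=0 char='l'
After 6 (G): row=4 col=0 char='f'
After 7 (h): row=4 col=0 char='f'
After 8 (l): row=4 col=1 char='i'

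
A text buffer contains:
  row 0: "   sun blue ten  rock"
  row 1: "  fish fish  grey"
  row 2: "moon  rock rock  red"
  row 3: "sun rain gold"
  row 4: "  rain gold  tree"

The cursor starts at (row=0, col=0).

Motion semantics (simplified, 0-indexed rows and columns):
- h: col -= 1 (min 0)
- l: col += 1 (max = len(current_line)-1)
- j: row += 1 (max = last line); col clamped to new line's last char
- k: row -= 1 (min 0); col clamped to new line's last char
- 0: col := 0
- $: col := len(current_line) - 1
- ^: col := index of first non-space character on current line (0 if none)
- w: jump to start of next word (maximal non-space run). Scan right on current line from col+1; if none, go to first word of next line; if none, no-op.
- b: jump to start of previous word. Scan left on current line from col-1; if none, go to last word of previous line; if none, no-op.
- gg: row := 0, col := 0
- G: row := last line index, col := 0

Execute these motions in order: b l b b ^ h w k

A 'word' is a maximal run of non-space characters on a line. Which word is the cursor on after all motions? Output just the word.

Answer: sun

Derivation:
After 1 (b): row=0 col=0 char='_'
After 2 (l): row=0 col=1 char='_'
After 3 (b): row=0 col=1 char='_'
After 4 (b): row=0 col=1 char='_'
After 5 (^): row=0 col=3 char='s'
After 6 (h): row=0 col=2 char='_'
After 7 (w): row=0 col=3 char='s'
After 8 (k): row=0 col=3 char='s'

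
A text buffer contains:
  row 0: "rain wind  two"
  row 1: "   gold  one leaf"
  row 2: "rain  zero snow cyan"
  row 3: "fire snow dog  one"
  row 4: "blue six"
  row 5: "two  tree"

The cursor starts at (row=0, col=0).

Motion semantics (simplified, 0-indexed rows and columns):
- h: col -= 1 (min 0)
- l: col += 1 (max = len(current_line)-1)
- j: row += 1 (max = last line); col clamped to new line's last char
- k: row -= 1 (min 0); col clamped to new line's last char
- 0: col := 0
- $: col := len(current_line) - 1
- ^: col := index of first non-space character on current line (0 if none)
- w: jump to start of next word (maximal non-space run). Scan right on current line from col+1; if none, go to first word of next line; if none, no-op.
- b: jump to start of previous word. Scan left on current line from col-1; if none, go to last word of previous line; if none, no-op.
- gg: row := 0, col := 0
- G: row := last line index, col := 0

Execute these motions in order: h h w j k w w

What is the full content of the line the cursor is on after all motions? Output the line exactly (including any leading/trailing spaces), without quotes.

After 1 (h): row=0 col=0 char='r'
After 2 (h): row=0 col=0 char='r'
After 3 (w): row=0 col=5 char='w'
After 4 (j): row=1 col=5 char='l'
After 5 (k): row=0 col=5 char='w'
After 6 (w): row=0 col=11 char='t'
After 7 (w): row=1 col=3 char='g'

Answer:    gold  one leaf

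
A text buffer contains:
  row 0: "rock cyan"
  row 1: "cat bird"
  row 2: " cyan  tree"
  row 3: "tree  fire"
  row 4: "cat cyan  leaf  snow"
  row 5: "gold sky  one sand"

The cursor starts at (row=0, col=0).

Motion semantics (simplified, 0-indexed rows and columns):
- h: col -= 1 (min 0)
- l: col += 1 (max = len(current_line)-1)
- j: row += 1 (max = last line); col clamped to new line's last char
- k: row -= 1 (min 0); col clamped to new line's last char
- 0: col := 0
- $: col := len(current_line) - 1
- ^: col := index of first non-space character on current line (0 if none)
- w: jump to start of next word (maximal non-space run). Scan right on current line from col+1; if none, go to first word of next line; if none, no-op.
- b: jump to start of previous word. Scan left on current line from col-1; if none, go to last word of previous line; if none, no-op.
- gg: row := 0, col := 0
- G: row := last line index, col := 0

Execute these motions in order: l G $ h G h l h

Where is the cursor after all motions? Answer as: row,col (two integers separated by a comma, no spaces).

After 1 (l): row=0 col=1 char='o'
After 2 (G): row=5 col=0 char='g'
After 3 ($): row=5 col=17 char='d'
After 4 (h): row=5 col=16 char='n'
After 5 (G): row=5 col=0 char='g'
After 6 (h): row=5 col=0 char='g'
After 7 (l): row=5 col=1 char='o'
After 8 (h): row=5 col=0 char='g'

Answer: 5,0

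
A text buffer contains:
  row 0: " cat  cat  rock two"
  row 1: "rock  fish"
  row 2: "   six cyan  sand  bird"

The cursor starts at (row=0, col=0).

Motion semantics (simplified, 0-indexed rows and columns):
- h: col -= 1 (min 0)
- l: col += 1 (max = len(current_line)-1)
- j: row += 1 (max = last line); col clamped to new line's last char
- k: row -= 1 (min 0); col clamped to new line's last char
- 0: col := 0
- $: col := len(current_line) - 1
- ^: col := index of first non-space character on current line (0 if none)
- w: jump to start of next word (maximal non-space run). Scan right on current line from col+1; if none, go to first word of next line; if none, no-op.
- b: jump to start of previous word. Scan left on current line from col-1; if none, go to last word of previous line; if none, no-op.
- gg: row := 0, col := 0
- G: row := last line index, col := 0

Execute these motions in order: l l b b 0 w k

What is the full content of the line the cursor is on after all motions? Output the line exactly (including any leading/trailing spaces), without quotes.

After 1 (l): row=0 col=1 char='c'
After 2 (l): row=0 col=2 char='a'
After 3 (b): row=0 col=1 char='c'
After 4 (b): row=0 col=1 char='c'
After 5 (0): row=0 col=0 char='_'
After 6 (w): row=0 col=1 char='c'
After 7 (k): row=0 col=1 char='c'

Answer:  cat  cat  rock two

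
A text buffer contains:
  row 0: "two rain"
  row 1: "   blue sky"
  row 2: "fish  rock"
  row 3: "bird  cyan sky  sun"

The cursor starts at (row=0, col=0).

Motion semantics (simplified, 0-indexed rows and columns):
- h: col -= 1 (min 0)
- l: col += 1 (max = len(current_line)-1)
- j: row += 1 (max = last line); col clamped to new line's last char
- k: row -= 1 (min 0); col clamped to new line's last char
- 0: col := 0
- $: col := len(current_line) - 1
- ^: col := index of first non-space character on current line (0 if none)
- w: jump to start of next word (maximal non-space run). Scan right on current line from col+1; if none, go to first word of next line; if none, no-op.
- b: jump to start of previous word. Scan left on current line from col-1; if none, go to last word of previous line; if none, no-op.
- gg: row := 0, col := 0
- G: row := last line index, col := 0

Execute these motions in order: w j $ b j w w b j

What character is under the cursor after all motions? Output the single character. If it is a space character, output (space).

After 1 (w): row=0 col=4 char='r'
After 2 (j): row=1 col=4 char='l'
After 3 ($): row=1 col=10 char='y'
After 4 (b): row=1 col=8 char='s'
After 5 (j): row=2 col=8 char='c'
After 6 (w): row=3 col=0 char='b'
After 7 (w): row=3 col=6 char='c'
After 8 (b): row=3 col=0 char='b'
After 9 (j): row=3 col=0 char='b'

Answer: b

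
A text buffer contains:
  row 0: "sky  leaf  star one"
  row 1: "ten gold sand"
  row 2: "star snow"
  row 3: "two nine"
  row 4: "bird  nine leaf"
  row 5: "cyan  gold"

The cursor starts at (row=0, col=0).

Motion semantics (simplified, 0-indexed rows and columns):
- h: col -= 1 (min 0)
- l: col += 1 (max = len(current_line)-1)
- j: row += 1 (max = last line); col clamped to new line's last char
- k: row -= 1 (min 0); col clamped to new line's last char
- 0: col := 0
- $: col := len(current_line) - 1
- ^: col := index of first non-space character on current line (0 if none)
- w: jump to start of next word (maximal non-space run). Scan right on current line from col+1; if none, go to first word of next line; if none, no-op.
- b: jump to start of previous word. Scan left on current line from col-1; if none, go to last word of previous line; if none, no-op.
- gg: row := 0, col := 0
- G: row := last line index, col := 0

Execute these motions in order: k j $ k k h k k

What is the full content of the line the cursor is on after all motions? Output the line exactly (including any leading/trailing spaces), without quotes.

After 1 (k): row=0 col=0 char='s'
After 2 (j): row=1 col=0 char='t'
After 3 ($): row=1 col=12 char='d'
After 4 (k): row=0 col=12 char='t'
After 5 (k): row=0 col=12 char='t'
After 6 (h): row=0 col=11 char='s'
After 7 (k): row=0 col=11 char='s'
After 8 (k): row=0 col=11 char='s'

Answer: sky  leaf  star one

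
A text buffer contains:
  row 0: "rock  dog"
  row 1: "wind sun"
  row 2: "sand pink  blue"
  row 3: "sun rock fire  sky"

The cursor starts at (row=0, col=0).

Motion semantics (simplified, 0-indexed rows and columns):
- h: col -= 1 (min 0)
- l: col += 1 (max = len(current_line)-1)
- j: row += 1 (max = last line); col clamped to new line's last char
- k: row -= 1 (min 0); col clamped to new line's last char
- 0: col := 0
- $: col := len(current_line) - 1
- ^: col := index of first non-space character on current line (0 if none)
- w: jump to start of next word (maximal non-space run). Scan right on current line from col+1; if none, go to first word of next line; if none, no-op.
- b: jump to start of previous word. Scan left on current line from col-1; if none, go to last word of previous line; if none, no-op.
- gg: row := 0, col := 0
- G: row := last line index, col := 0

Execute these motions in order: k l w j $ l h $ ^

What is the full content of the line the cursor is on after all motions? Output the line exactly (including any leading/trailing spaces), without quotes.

Answer: wind sun

Derivation:
After 1 (k): row=0 col=0 char='r'
After 2 (l): row=0 col=1 char='o'
After 3 (w): row=0 col=6 char='d'
After 4 (j): row=1 col=6 char='u'
After 5 ($): row=1 col=7 char='n'
After 6 (l): row=1 col=7 char='n'
After 7 (h): row=1 col=6 char='u'
After 8 ($): row=1 col=7 char='n'
After 9 (^): row=1 col=0 char='w'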